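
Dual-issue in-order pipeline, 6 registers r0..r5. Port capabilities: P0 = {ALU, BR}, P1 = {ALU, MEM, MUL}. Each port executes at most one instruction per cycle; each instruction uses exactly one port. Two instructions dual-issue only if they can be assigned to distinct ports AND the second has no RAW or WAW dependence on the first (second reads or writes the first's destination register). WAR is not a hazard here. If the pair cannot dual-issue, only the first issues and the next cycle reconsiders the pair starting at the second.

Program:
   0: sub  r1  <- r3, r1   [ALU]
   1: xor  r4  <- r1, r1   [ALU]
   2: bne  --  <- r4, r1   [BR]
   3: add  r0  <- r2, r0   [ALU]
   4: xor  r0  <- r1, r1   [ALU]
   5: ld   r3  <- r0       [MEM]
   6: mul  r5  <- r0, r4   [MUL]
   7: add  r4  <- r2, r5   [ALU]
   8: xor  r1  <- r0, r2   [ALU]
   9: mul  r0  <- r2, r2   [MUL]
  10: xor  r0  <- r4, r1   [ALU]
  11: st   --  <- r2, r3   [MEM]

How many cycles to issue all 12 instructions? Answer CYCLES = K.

#0 head=0: sub.ALU i0 RAW r1
#1 head=1: xor.ALU i1 RAW r4
#2 head=2: bne.BR+add.ALU i2+i3 pair
#3 head=4: xor.ALU i4 RAW r0
#4 head=5: ld.MEM i5 no-port MEM/MUL
#5 head=6: mul.MUL i6 RAW r5
#6 head=7: add.ALU+xor.ALU i7+i8 pair
#7 head=9: mul.MUL i9 WAW r0
#8 head=10: xor.ALU+st.MEM i10+i11 pair

CYCLES = 9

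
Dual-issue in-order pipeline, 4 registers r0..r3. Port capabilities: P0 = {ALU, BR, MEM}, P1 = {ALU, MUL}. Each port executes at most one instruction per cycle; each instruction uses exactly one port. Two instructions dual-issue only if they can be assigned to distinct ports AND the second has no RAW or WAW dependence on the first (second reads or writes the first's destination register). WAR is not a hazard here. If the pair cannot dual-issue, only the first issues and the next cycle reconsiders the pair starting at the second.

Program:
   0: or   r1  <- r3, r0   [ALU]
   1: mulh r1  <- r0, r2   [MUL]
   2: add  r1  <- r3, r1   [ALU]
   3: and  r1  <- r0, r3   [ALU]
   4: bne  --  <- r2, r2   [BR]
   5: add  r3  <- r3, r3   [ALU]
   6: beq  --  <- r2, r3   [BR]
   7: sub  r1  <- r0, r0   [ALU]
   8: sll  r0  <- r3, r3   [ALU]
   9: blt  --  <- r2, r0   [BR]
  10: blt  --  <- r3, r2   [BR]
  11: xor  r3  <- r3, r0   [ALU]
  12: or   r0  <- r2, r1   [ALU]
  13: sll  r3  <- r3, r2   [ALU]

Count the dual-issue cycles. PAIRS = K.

0. or @i0  | WAW r1
1. mulh @i1  | RAW+WAW r1
2. add @i2  | WAW r1
3. and+bne @i3/i4  | 2-wide
4. add @i5  | RAW r3
5. beq+sub @i6/i7  | 2-wide
6. sll @i8  | RAW r0
7. blt @i9  | no-port BR/BR
8. blt+xor @i10/i11  | 2-wide
9. or+sll @i12/i13  | 2-wide

PAIRS = 4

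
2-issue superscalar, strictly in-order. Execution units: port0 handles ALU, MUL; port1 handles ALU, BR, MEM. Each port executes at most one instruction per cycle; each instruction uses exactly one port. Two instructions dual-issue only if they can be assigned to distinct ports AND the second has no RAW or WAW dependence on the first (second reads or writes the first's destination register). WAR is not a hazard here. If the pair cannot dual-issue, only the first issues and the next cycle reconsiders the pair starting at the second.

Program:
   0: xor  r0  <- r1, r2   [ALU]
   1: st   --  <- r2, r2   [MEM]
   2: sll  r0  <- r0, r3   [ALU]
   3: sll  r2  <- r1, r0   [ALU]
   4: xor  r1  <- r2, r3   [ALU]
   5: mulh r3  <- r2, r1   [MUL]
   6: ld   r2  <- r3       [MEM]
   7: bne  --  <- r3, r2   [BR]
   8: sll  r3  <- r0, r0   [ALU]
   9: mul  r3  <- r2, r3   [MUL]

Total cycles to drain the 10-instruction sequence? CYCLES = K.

CYCLES = 8

c0: i0,i1 xor.ALU;st.MEM  2-wide
c1: i2 sll.ALU  RAW r0
c2: i3 sll.ALU  RAW r2
c3: i4 xor.ALU  RAW r1
c4: i5 mulh.MUL  RAW r3
c5: i6 ld.MEM  no-port MEM/BR
c6: i7,i8 bne.BR;sll.ALU  2-wide
c7: i9 mul.MUL  tail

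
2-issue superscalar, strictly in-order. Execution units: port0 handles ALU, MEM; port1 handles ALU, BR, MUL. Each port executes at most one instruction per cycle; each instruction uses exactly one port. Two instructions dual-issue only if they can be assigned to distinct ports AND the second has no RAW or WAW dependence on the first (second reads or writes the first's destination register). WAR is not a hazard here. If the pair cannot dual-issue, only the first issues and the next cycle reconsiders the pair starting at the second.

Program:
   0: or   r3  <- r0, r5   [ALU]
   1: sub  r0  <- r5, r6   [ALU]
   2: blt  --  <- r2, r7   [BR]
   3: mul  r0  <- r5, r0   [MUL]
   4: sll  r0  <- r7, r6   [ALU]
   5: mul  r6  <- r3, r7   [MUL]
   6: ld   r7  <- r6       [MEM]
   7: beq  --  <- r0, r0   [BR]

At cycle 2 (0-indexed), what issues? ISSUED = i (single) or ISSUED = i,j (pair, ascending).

ISSUED = 3

  cy0 -> i0+i1 (or sub) dual
  cy1 -> i2 (blt) no-port BR/MUL
  cy2 -> i3 (mul) WAW r0
  cy3 -> i4+i5 (sll mul) dual
  cy4 -> i6+i7 (ld beq) dual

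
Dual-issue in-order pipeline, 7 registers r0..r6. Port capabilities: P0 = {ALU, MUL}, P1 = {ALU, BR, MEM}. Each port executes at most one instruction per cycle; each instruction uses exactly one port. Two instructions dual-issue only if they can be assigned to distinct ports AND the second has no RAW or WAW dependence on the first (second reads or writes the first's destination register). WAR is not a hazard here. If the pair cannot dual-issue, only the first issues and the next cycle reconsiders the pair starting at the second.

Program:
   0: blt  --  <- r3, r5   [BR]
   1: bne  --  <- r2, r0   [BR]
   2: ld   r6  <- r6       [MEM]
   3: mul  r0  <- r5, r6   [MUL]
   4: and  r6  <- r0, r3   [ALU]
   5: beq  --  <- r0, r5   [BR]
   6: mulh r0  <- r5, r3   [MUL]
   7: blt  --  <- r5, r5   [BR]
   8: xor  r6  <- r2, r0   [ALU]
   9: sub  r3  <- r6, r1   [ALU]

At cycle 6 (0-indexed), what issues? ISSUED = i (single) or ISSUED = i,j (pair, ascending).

t=0 i0:blt ; no-port BR/BR
t=1 i1:bne ; no-port BR/MEM
t=2 i2:ld ; RAW r6
t=3 i3:mul ; RAW r0
t=4 i4,i5:and;beq ; 2-wide
t=5 i6,i7:mulh;blt ; 2-wide
t=6 i8:xor ; RAW r6
t=7 i9:sub ; tail

ISSUED = 8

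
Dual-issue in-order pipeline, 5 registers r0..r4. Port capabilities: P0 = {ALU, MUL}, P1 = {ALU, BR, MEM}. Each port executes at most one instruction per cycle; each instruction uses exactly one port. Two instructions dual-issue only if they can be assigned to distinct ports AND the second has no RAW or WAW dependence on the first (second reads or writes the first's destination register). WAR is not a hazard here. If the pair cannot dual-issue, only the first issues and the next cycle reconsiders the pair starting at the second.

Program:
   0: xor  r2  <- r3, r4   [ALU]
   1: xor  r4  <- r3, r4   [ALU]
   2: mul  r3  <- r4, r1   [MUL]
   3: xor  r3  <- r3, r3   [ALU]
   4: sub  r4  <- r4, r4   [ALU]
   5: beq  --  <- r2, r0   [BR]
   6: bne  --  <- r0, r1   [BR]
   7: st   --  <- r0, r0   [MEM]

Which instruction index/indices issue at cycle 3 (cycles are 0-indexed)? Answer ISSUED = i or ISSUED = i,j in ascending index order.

ISSUED = 5

t=0 i0+i1:xor.ALU;xor.ALU ; 2-wide
t=1 i2:mul.MUL ; RAW+WAW r3
t=2 i3+i4:xor.ALU;sub.ALU ; 2-wide
t=3 i5:beq.BR ; no-port BR/BR
t=4 i6:bne.BR ; no-port BR/MEM
t=5 i7:st.MEM ; tail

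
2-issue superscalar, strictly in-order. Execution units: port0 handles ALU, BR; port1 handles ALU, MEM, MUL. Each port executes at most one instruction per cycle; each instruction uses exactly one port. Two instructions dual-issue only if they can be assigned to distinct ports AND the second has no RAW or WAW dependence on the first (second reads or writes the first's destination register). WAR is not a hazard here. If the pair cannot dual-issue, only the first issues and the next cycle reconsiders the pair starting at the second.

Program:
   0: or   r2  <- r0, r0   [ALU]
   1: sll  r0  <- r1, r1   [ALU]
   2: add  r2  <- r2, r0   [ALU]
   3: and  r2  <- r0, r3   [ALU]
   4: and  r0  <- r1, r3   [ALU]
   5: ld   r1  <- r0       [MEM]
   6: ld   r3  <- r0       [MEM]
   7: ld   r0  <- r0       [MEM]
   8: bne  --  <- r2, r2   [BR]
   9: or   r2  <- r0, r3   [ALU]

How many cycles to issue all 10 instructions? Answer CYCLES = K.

0. or/sll @i0/i1  | 2-wide
1. add @i2  | WAW r2
2. and/and @i3/i4  | 2-wide
3. ld @i5  | no-port MEM/MEM
4. ld @i6  | no-port MEM/MEM
5. ld/bne @i7/i8  | 2-wide
6. or @i9  | tail

CYCLES = 7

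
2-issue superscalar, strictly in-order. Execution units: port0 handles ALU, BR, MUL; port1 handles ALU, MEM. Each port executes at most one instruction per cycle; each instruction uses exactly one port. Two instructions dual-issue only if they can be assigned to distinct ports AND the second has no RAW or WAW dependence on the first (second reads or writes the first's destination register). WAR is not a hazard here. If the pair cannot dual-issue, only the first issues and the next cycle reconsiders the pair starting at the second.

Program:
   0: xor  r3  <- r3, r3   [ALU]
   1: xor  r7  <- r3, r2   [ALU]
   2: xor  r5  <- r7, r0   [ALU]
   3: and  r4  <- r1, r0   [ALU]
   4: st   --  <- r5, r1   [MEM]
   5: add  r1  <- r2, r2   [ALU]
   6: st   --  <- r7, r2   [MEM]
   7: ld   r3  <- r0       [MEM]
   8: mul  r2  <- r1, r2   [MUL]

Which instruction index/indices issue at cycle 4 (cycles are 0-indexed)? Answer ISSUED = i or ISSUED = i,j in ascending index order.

[0] i0  xor  -- RAW r3
[1] i1  xor  -- RAW r7
[2] i2+i3  xor+and  -- pair
[3] i4+i5  st+add  -- pair
[4] i6  st  -- no-port MEM/MEM
[5] i7+i8  ld+mul  -- pair

ISSUED = 6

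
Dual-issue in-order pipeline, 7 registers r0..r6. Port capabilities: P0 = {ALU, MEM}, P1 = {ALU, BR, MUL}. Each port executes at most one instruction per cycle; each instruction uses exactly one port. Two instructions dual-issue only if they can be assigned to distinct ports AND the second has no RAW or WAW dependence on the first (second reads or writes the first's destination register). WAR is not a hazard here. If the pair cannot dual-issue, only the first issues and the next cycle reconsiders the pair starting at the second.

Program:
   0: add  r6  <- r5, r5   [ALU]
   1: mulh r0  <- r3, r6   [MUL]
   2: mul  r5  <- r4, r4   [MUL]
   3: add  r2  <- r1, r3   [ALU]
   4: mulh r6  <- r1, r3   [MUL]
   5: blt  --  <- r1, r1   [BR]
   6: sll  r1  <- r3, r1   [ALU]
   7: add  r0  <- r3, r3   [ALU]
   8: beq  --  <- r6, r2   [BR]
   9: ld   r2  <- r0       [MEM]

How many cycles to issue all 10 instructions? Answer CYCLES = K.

#0 head=0: add i0 RAW r6
#1 head=1: mulh i1 no-port MUL/MUL
#2 head=2: mul/add i2&i3 pair
#3 head=4: mulh i4 no-port MUL/BR
#4 head=5: blt/sll i5&i6 pair
#5 head=7: add/beq i7&i8 pair
#6 head=9: ld i9 tail

CYCLES = 7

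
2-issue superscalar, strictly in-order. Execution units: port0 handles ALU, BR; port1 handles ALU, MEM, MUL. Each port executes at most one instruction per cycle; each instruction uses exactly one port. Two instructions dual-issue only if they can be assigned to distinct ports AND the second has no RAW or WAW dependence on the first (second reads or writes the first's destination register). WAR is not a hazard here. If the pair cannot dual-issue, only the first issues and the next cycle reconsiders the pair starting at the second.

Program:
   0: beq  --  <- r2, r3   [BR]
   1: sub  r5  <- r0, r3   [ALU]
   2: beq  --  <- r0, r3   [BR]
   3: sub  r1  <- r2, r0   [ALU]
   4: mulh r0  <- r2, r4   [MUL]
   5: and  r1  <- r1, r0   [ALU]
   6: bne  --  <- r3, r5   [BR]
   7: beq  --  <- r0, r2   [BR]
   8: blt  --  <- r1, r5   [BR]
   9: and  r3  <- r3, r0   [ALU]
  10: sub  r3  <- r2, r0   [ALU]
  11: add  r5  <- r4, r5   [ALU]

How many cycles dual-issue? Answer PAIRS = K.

#0 head=0: beq sub i0/i1 2-wide
#1 head=2: beq sub i2/i3 2-wide
#2 head=4: mulh i4 RAW r0
#3 head=5: and bne i5/i6 2-wide
#4 head=7: beq i7 no-port BR/BR
#5 head=8: blt and i8/i9 2-wide
#6 head=10: sub add i10/i11 2-wide

PAIRS = 5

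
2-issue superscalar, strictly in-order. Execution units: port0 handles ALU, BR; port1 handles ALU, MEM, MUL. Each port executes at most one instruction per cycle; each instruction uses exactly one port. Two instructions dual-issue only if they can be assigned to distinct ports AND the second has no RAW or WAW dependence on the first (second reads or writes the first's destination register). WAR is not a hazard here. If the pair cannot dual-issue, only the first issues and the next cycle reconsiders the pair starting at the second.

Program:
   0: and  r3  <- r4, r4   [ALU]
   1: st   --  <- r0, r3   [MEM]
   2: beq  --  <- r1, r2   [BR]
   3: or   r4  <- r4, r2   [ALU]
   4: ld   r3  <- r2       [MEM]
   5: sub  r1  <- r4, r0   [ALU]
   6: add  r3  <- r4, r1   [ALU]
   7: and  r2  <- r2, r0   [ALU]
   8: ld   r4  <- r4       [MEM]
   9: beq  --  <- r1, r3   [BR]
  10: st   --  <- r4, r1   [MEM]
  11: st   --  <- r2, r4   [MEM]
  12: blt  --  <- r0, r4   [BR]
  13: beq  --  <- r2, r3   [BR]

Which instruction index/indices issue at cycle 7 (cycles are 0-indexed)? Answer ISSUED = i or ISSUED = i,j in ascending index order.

ISSUED = 11,12

#0 head=0: and.ALU i0 RAW r3
#1 head=1: st.MEM;beq.BR i1&i2 dual
#2 head=3: or.ALU;ld.MEM i3&i4 dual
#3 head=5: sub.ALU i5 RAW r1
#4 head=6: add.ALU;and.ALU i6&i7 dual
#5 head=8: ld.MEM;beq.BR i8&i9 dual
#6 head=10: st.MEM i10 no-port MEM/MEM
#7 head=11: st.MEM;blt.BR i11&i12 dual
#8 head=13: beq.BR i13 tail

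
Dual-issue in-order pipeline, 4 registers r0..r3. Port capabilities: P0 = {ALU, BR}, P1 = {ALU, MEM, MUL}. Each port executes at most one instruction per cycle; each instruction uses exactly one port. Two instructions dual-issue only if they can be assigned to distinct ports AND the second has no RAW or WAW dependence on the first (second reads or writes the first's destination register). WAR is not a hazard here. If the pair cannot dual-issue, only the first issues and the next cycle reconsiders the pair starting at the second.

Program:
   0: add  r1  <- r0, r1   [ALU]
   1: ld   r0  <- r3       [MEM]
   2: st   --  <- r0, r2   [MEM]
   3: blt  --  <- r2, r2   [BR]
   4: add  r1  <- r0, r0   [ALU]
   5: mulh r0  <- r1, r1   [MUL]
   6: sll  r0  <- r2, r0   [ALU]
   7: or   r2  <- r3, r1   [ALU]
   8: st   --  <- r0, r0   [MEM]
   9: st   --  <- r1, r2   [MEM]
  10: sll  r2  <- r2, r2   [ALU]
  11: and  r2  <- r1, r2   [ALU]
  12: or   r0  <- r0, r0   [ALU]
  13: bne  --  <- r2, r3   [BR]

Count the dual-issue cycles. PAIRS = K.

[0] i0+i1  add.ALU+ld.MEM  -- pair
[1] i2+i3  st.MEM+blt.BR  -- pair
[2] i4  add.ALU  -- RAW r1
[3] i5  mulh.MUL  -- RAW+WAW r0
[4] i6+i7  sll.ALU+or.ALU  -- pair
[5] i8  st.MEM  -- no-port MEM/MEM
[6] i9+i10  st.MEM+sll.ALU  -- pair
[7] i11+i12  and.ALU+or.ALU  -- pair
[8] i13  bne.BR  -- tail

PAIRS = 5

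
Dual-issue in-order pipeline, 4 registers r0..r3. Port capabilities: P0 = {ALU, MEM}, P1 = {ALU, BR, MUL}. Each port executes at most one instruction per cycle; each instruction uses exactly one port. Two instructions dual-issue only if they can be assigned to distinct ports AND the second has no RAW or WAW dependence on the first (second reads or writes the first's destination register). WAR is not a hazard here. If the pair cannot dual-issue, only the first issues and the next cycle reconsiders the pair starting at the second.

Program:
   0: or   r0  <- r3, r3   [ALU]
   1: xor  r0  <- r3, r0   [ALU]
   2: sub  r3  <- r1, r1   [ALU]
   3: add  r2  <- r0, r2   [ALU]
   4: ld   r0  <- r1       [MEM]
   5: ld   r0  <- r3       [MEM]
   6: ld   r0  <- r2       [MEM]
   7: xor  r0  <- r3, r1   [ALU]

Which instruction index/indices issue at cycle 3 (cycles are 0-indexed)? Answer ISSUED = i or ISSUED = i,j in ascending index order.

c0: i0 or.ALU  RAW+WAW r0
c1: i1+i2 xor.ALU+sub.ALU  dual
c2: i3+i4 add.ALU+ld.MEM  dual
c3: i5 ld.MEM  no-port MEM/MEM
c4: i6 ld.MEM  WAW r0
c5: i7 xor.ALU  tail

ISSUED = 5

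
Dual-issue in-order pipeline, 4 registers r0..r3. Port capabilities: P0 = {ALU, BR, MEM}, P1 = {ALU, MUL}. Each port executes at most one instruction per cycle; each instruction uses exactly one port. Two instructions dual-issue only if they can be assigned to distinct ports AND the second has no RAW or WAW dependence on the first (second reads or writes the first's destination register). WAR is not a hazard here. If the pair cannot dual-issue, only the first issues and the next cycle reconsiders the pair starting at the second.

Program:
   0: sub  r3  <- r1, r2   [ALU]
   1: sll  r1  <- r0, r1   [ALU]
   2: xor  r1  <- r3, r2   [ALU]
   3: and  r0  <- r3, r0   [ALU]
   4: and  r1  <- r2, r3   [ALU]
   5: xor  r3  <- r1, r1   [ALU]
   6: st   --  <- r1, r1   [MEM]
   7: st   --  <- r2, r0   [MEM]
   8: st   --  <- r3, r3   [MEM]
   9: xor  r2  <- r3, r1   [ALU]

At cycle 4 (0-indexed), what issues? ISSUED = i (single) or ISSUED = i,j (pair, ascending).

c0: i0&i1 sub.ALU sll.ALU  dual
c1: i2&i3 xor.ALU and.ALU  dual
c2: i4 and.ALU  RAW r1
c3: i5&i6 xor.ALU st.MEM  dual
c4: i7 st.MEM  no-port MEM/MEM
c5: i8&i9 st.MEM xor.ALU  dual

ISSUED = 7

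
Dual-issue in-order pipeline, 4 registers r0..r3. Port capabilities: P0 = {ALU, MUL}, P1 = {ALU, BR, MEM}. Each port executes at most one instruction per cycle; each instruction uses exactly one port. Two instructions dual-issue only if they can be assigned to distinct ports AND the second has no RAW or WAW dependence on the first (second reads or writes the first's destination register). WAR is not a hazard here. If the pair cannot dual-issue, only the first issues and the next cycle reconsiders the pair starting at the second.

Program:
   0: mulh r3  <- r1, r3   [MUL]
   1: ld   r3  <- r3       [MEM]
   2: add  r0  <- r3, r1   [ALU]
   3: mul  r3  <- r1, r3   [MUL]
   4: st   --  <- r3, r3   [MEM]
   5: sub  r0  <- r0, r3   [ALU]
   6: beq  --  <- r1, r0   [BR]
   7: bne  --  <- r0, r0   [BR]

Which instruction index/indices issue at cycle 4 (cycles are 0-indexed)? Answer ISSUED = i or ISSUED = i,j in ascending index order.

ISSUED = 6

  cy0 -> i0 (mulh) RAW+WAW r3
  cy1 -> i1 (ld) RAW r3
  cy2 -> i2+i3 (add mul) 2-wide
  cy3 -> i4+i5 (st sub) 2-wide
  cy4 -> i6 (beq) no-port BR/BR
  cy5 -> i7 (bne) tail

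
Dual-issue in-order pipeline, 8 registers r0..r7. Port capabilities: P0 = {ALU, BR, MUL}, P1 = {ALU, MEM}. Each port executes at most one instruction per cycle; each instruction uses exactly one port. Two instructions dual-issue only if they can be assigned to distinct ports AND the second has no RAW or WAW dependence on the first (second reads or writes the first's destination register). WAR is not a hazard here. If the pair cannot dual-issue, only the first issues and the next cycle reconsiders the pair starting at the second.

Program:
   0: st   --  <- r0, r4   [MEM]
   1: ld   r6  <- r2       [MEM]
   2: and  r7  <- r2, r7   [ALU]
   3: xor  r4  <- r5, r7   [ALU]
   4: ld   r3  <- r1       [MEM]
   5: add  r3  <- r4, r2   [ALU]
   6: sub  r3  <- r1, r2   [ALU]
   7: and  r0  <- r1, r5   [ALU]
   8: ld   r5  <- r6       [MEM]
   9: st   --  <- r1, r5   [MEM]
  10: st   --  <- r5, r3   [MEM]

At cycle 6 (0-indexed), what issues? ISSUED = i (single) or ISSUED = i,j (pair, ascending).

#0 head=0: st.MEM i0 no-port MEM/MEM
#1 head=1: ld.MEM;and.ALU i1&i2 pair
#2 head=3: xor.ALU;ld.MEM i3&i4 pair
#3 head=5: add.ALU i5 WAW r3
#4 head=6: sub.ALU;and.ALU i6&i7 pair
#5 head=8: ld.MEM i8 no-port MEM/MEM
#6 head=9: st.MEM i9 no-port MEM/MEM
#7 head=10: st.MEM i10 tail

ISSUED = 9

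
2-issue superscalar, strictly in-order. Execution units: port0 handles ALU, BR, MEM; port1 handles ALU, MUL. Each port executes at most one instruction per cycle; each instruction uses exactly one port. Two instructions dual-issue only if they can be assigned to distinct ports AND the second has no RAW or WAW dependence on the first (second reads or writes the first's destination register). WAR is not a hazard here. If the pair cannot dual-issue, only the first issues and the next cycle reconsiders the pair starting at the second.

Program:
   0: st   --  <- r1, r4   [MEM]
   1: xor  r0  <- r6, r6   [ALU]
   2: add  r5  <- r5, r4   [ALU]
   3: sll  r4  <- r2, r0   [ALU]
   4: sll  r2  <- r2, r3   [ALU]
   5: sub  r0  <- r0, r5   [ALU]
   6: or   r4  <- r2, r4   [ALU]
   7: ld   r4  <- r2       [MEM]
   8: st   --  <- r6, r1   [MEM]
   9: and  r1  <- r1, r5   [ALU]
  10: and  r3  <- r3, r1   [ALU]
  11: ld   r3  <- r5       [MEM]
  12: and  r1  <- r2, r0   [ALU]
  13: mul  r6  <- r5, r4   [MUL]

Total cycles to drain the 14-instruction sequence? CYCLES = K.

CYCLES = 9

[0] i0,i1  st;xor  -- dual
[1] i2,i3  add;sll  -- dual
[2] i4,i5  sll;sub  -- dual
[3] i6  or  -- WAW r4
[4] i7  ld  -- no-port MEM/MEM
[5] i8,i9  st;and  -- dual
[6] i10  and  -- WAW r3
[7] i11,i12  ld;and  -- dual
[8] i13  mul  -- tail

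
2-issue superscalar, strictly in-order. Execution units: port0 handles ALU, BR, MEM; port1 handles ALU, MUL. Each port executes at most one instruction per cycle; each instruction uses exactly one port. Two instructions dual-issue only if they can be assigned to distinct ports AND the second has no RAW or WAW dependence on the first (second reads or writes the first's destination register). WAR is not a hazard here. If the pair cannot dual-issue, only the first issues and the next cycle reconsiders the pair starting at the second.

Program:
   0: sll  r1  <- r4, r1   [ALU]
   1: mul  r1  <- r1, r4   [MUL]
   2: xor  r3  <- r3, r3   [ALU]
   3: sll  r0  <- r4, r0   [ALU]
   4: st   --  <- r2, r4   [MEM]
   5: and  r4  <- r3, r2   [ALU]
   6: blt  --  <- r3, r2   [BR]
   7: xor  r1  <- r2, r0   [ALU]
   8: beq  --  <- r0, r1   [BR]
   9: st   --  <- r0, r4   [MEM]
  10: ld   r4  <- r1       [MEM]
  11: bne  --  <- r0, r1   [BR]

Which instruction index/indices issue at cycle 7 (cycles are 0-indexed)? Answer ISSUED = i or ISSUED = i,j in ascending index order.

[0] i0  sll.ALU  -- RAW+WAW r1
[1] i1/i2  mul.MUL xor.ALU  -- dual
[2] i3/i4  sll.ALU st.MEM  -- dual
[3] i5/i6  and.ALU blt.BR  -- dual
[4] i7  xor.ALU  -- RAW r1
[5] i8  beq.BR  -- no-port BR/MEM
[6] i9  st.MEM  -- no-port MEM/MEM
[7] i10  ld.MEM  -- no-port MEM/BR
[8] i11  bne.BR  -- tail

ISSUED = 10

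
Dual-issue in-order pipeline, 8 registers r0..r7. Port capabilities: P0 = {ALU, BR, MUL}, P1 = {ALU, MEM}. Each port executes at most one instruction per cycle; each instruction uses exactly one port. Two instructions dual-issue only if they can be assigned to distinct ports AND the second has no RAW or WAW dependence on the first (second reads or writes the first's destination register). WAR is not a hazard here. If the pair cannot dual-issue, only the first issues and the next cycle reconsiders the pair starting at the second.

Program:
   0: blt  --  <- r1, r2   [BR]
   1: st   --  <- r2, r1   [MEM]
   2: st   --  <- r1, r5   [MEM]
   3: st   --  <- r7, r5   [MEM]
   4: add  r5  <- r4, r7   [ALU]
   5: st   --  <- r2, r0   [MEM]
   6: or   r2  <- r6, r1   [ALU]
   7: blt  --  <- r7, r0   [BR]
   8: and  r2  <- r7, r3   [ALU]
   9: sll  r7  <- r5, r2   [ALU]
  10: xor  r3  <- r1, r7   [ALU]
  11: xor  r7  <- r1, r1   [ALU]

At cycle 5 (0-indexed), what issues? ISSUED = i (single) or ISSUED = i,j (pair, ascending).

ISSUED = 9

[0] i0&i1  blt st  -- 2-wide
[1] i2  st  -- no-port MEM/MEM
[2] i3&i4  st add  -- 2-wide
[3] i5&i6  st or  -- 2-wide
[4] i7&i8  blt and  -- 2-wide
[5] i9  sll  -- RAW r7
[6] i10&i11  xor xor  -- 2-wide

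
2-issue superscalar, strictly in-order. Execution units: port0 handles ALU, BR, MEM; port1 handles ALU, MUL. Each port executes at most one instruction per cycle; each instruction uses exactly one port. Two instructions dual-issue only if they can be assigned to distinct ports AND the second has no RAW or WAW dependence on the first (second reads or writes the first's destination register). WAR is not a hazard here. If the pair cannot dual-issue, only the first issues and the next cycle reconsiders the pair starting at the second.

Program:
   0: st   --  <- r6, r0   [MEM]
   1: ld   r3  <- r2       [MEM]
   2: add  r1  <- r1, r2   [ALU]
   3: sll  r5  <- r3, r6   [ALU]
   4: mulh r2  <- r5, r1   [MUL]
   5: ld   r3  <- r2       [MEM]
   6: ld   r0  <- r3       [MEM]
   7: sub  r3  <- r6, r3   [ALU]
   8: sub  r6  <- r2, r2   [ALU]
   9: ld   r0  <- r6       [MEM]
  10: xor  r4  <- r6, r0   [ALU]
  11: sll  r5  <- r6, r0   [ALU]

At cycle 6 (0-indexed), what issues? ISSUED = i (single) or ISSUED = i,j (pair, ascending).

ISSUED = 8

0. st.MEM @i0  | no-port MEM/MEM
1. ld.MEM+add.ALU @i1,i2  | 2-wide
2. sll.ALU @i3  | RAW r5
3. mulh.MUL @i4  | RAW r2
4. ld.MEM @i5  | no-port MEM/MEM
5. ld.MEM+sub.ALU @i6,i7  | 2-wide
6. sub.ALU @i8  | RAW r6
7. ld.MEM @i9  | RAW r0
8. xor.ALU+sll.ALU @i10,i11  | 2-wide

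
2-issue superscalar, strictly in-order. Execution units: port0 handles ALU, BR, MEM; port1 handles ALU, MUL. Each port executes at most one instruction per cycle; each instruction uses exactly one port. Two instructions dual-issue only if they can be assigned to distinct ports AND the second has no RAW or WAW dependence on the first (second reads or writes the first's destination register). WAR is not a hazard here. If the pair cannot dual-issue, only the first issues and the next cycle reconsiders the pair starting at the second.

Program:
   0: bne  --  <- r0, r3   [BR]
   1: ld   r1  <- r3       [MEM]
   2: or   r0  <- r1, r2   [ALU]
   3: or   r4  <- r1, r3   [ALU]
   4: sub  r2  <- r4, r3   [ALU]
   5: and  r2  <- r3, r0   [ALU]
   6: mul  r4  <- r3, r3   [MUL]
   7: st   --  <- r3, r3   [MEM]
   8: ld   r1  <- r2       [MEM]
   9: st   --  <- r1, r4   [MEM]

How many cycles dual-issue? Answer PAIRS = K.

PAIRS = 2

c0: i0 bne.BR  no-port BR/MEM
c1: i1 ld.MEM  RAW r1
c2: i2/i3 or.ALU or.ALU  2-wide
c3: i4 sub.ALU  WAW r2
c4: i5/i6 and.ALU mul.MUL  2-wide
c5: i7 st.MEM  no-port MEM/MEM
c6: i8 ld.MEM  no-port MEM/MEM
c7: i9 st.MEM  tail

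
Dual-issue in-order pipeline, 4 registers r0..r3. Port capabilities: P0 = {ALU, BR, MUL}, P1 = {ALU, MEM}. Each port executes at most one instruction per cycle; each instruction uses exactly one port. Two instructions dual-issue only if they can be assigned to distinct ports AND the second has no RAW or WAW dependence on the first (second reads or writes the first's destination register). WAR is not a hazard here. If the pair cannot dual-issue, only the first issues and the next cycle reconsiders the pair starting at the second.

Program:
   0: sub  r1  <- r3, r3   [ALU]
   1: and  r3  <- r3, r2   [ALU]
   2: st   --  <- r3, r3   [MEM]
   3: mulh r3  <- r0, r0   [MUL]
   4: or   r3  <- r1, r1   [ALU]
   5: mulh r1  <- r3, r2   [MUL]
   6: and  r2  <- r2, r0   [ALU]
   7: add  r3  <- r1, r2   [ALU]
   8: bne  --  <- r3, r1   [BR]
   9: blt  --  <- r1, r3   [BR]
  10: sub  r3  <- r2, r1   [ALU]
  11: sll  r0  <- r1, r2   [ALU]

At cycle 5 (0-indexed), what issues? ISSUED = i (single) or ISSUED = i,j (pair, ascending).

ISSUED = 8

t=0 i0&i1:sub.ALU;and.ALU ; pair
t=1 i2&i3:st.MEM;mulh.MUL ; pair
t=2 i4:or.ALU ; RAW r3
t=3 i5&i6:mulh.MUL;and.ALU ; pair
t=4 i7:add.ALU ; RAW r3
t=5 i8:bne.BR ; no-port BR/BR
t=6 i9&i10:blt.BR;sub.ALU ; pair
t=7 i11:sll.ALU ; tail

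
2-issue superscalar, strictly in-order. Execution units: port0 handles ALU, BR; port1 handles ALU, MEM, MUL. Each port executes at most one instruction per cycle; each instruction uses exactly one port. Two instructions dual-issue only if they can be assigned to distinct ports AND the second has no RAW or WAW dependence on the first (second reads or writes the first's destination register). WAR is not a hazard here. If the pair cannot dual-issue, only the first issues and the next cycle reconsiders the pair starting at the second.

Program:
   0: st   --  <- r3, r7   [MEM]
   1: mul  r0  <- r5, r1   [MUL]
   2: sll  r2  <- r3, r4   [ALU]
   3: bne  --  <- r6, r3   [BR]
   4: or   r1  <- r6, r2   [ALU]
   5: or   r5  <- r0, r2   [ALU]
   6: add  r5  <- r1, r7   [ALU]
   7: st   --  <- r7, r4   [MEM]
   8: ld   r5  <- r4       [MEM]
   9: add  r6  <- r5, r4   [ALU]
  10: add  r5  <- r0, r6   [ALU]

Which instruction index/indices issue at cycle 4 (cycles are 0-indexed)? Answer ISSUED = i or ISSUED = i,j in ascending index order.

#0 head=0: st.MEM i0 no-port MEM/MUL
#1 head=1: mul.MUL sll.ALU i1&i2 2-wide
#2 head=3: bne.BR or.ALU i3&i4 2-wide
#3 head=5: or.ALU i5 WAW r5
#4 head=6: add.ALU st.MEM i6&i7 2-wide
#5 head=8: ld.MEM i8 RAW r5
#6 head=9: add.ALU i9 RAW r6
#7 head=10: add.ALU i10 tail

ISSUED = 6,7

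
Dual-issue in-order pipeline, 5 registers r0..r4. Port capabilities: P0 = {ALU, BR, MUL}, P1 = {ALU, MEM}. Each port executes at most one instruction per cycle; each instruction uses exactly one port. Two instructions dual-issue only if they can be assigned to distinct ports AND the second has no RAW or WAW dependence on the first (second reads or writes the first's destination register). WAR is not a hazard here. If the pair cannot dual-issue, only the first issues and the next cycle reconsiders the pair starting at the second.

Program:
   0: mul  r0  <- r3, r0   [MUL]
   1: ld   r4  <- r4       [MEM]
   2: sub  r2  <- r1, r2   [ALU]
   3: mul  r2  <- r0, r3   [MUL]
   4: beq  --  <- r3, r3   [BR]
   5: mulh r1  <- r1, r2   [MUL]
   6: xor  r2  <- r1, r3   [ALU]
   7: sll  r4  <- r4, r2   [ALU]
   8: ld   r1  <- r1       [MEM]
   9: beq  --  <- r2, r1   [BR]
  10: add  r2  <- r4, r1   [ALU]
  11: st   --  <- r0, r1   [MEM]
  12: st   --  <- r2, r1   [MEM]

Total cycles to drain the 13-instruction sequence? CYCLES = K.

#0 head=0: mul.MUL+ld.MEM i0+i1 dual
#1 head=2: sub.ALU i2 WAW r2
#2 head=3: mul.MUL i3 no-port MUL/BR
#3 head=4: beq.BR i4 no-port BR/MUL
#4 head=5: mulh.MUL i5 RAW r1
#5 head=6: xor.ALU i6 RAW r2
#6 head=7: sll.ALU+ld.MEM i7+i8 dual
#7 head=9: beq.BR+add.ALU i9+i10 dual
#8 head=11: st.MEM i11 no-port MEM/MEM
#9 head=12: st.MEM i12 tail

CYCLES = 10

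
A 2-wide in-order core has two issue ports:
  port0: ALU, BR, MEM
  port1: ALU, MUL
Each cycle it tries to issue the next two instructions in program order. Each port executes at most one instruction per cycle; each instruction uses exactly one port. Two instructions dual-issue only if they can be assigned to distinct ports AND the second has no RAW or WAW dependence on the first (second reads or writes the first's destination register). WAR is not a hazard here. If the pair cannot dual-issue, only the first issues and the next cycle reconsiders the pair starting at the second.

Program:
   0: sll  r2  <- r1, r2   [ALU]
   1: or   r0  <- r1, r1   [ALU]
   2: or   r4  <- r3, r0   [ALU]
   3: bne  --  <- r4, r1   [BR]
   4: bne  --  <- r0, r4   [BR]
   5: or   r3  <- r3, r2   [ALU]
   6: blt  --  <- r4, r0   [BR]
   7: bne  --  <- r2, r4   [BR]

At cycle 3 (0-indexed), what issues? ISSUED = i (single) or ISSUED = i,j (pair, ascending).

ISSUED = 4,5

0. sll.ALU+or.ALU @i0&i1  | 2-wide
1. or.ALU @i2  | RAW r4
2. bne.BR @i3  | no-port BR/BR
3. bne.BR+or.ALU @i4&i5  | 2-wide
4. blt.BR @i6  | no-port BR/BR
5. bne.BR @i7  | tail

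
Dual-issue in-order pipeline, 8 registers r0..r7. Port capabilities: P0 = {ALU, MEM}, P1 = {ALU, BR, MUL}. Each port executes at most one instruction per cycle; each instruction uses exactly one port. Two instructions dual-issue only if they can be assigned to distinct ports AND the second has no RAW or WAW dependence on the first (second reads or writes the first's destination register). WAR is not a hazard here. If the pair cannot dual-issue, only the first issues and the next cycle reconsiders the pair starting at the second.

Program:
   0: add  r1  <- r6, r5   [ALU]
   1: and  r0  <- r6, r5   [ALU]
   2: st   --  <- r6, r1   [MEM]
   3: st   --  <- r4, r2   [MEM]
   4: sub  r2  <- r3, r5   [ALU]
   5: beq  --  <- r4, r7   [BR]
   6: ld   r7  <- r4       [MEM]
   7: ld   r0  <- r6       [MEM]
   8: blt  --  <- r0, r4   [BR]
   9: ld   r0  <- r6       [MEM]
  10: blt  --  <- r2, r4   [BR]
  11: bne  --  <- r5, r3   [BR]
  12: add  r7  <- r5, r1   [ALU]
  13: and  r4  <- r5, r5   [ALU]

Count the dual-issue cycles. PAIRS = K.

PAIRS = 5

[0] i0+i1  add.ALU/and.ALU  -- 2-wide
[1] i2  st.MEM  -- no-port MEM/MEM
[2] i3+i4  st.MEM/sub.ALU  -- 2-wide
[3] i5+i6  beq.BR/ld.MEM  -- 2-wide
[4] i7  ld.MEM  -- RAW r0
[5] i8+i9  blt.BR/ld.MEM  -- 2-wide
[6] i10  blt.BR  -- no-port BR/BR
[7] i11+i12  bne.BR/add.ALU  -- 2-wide
[8] i13  and.ALU  -- tail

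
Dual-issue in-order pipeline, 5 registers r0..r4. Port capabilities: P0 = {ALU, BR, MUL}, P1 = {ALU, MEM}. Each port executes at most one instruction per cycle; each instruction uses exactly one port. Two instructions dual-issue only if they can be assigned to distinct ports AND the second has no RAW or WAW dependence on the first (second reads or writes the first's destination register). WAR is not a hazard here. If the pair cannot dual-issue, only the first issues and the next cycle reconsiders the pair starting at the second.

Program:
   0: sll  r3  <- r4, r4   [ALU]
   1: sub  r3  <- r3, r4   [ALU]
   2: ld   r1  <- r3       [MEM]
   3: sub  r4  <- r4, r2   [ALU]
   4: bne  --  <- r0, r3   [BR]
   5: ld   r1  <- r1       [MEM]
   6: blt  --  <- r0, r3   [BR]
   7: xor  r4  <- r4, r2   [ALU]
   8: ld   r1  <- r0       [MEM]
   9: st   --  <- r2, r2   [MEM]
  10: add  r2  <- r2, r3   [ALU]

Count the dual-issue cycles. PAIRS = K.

PAIRS = 4

t=0 i0:sll ; RAW+WAW r3
t=1 i1:sub ; RAW r3
t=2 i2&i3:ld;sub ; dual
t=3 i4&i5:bne;ld ; dual
t=4 i6&i7:blt;xor ; dual
t=5 i8:ld ; no-port MEM/MEM
t=6 i9&i10:st;add ; dual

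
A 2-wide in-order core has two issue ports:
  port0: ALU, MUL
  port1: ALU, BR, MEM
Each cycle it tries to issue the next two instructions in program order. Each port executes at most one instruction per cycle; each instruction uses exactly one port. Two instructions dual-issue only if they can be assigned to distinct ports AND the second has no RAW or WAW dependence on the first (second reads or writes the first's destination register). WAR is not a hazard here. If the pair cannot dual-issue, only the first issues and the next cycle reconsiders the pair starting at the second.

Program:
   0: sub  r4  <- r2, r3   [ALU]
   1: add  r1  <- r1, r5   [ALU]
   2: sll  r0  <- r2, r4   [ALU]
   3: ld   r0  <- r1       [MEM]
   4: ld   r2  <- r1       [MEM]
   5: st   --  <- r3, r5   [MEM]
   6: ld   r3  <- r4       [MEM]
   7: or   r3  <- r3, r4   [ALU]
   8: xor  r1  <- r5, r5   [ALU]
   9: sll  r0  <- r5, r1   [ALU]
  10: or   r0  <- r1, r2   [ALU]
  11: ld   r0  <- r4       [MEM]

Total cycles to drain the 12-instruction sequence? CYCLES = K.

CYCLES = 10

  cy0 -> i0/i1 (sub.ALU add.ALU) pair
  cy1 -> i2 (sll.ALU) WAW r0
  cy2 -> i3 (ld.MEM) no-port MEM/MEM
  cy3 -> i4 (ld.MEM) no-port MEM/MEM
  cy4 -> i5 (st.MEM) no-port MEM/MEM
  cy5 -> i6 (ld.MEM) RAW+WAW r3
  cy6 -> i7/i8 (or.ALU xor.ALU) pair
  cy7 -> i9 (sll.ALU) WAW r0
  cy8 -> i10 (or.ALU) WAW r0
  cy9 -> i11 (ld.MEM) tail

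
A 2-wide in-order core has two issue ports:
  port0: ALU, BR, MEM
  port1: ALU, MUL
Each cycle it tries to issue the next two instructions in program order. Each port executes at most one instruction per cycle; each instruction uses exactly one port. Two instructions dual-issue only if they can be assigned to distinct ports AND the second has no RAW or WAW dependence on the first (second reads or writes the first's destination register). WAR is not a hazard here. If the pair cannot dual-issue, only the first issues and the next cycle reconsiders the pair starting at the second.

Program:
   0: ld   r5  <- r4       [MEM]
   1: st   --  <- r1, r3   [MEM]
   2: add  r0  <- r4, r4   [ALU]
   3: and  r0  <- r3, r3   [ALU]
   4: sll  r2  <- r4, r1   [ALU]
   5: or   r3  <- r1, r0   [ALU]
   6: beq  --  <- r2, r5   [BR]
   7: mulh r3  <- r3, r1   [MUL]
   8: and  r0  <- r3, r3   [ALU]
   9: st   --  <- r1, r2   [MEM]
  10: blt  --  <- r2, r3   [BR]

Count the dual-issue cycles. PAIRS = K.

PAIRS = 4

0. ld @i0  | no-port MEM/MEM
1. st;add @i1&i2  | dual
2. and;sll @i3&i4  | dual
3. or;beq @i5&i6  | dual
4. mulh @i7  | RAW r3
5. and;st @i8&i9  | dual
6. blt @i10  | tail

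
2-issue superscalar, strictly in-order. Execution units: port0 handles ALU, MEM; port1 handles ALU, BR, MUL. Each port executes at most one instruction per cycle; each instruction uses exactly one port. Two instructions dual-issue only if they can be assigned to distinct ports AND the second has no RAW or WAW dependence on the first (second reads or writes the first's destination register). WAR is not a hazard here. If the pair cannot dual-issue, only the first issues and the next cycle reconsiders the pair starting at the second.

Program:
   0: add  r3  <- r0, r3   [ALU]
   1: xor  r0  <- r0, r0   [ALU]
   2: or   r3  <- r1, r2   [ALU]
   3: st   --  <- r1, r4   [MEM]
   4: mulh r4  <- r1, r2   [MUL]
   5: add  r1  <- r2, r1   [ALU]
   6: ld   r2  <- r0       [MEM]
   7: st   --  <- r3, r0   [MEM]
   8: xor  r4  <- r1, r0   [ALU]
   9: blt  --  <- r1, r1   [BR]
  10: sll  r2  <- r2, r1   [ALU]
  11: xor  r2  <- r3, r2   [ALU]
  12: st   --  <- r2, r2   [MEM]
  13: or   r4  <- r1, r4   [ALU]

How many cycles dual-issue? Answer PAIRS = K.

  cy0 -> i0,i1 (add.ALU xor.ALU) pair
  cy1 -> i2,i3 (or.ALU st.MEM) pair
  cy2 -> i4,i5 (mulh.MUL add.ALU) pair
  cy3 -> i6 (ld.MEM) no-port MEM/MEM
  cy4 -> i7,i8 (st.MEM xor.ALU) pair
  cy5 -> i9,i10 (blt.BR sll.ALU) pair
  cy6 -> i11 (xor.ALU) RAW r2
  cy7 -> i12,i13 (st.MEM or.ALU) pair

PAIRS = 6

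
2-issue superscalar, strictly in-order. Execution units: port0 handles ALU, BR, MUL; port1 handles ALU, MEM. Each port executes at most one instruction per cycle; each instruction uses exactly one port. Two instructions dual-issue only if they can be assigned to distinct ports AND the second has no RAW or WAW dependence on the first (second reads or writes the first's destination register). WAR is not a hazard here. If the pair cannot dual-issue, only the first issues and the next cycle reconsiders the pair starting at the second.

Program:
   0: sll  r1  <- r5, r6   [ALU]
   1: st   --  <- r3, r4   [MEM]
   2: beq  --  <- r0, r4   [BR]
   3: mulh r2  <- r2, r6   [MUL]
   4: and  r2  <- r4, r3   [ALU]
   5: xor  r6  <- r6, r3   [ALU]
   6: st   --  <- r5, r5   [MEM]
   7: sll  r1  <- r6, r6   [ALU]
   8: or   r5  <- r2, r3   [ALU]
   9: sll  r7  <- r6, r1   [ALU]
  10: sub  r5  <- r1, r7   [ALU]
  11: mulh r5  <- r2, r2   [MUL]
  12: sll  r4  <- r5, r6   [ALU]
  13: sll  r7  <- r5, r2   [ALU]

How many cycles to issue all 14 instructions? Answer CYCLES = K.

  cy0 -> i0&i1 (sll+st) dual
  cy1 -> i2 (beq) no-port BR/MUL
  cy2 -> i3 (mulh) WAW r2
  cy3 -> i4&i5 (and+xor) dual
  cy4 -> i6&i7 (st+sll) dual
  cy5 -> i8&i9 (or+sll) dual
  cy6 -> i10 (sub) WAW r5
  cy7 -> i11 (mulh) RAW r5
  cy8 -> i12&i13 (sll+sll) dual

CYCLES = 9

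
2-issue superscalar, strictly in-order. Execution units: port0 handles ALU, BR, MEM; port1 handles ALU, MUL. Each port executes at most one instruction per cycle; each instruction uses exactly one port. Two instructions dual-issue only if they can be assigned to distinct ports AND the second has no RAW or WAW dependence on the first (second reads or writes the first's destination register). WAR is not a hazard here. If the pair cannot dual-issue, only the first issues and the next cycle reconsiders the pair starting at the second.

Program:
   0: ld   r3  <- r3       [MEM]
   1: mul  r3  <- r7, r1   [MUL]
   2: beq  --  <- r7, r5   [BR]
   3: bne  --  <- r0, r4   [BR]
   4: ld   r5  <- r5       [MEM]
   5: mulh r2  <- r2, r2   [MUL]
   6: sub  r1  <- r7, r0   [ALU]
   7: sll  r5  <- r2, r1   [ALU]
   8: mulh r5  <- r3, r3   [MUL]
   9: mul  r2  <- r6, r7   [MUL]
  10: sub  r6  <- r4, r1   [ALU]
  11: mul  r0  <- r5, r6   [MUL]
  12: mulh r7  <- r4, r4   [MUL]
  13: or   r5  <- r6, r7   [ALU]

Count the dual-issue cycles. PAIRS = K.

  cy0 -> i0 (ld.MEM) WAW r3
  cy1 -> i1,i2 (mul.MUL/beq.BR) 2-wide
  cy2 -> i3 (bne.BR) no-port BR/MEM
  cy3 -> i4,i5 (ld.MEM/mulh.MUL) 2-wide
  cy4 -> i6 (sub.ALU) RAW r1
  cy5 -> i7 (sll.ALU) WAW r5
  cy6 -> i8 (mulh.MUL) no-port MUL/MUL
  cy7 -> i9,i10 (mul.MUL/sub.ALU) 2-wide
  cy8 -> i11 (mul.MUL) no-port MUL/MUL
  cy9 -> i12 (mulh.MUL) RAW r7
  cy10 -> i13 (or.ALU) tail

PAIRS = 3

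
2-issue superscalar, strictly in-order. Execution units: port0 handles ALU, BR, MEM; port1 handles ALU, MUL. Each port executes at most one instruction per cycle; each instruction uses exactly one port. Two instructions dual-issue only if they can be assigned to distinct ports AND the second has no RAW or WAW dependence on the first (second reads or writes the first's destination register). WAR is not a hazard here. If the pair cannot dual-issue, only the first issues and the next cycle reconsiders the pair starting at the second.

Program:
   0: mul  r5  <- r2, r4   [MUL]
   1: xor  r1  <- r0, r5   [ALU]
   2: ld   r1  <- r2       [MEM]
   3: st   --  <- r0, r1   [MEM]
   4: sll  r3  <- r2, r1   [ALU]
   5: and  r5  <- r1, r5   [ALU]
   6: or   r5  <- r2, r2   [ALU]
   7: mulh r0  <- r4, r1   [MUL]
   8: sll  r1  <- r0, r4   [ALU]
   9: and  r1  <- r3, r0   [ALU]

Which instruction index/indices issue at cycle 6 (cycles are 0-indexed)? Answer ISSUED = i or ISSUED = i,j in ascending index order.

t=0 i0:mul.MUL ; RAW r5
t=1 i1:xor.ALU ; WAW r1
t=2 i2:ld.MEM ; no-port MEM/MEM
t=3 i3+i4:st.MEM/sll.ALU ; pair
t=4 i5:and.ALU ; WAW r5
t=5 i6+i7:or.ALU/mulh.MUL ; pair
t=6 i8:sll.ALU ; WAW r1
t=7 i9:and.ALU ; tail

ISSUED = 8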